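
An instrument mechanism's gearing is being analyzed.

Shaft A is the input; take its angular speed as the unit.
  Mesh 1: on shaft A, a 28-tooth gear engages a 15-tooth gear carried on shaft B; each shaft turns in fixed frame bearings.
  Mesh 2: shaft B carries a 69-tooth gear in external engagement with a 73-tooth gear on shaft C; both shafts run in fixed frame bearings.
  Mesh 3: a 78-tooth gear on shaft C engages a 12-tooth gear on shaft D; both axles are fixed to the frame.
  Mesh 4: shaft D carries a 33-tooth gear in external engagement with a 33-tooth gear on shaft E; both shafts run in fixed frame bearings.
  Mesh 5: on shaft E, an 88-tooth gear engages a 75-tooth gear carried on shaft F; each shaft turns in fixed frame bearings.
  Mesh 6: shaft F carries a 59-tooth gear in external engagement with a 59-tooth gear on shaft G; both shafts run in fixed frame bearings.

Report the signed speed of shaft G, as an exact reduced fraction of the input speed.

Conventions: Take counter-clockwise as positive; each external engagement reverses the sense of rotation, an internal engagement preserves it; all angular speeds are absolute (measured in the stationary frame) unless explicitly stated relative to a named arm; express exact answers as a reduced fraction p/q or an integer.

6-mesh fixed-axis compound train (all bearings frame-fixed)
mesh 1 [28T→15T]: |ω|/ω_in = 1×28/15 = 28/15, sense flips to −
mesh 2 [69T→73T]: |ω|/ω_in = (28/15)×69/73 = 644/365, sense flips to +
mesh 3 [78T→12T]: |ω|/ω_in = (644/365)×78/12 = 4186/365, sense flips to −
mesh 4 [33T→33T]: |ω|/ω_in = (4186/365)×33/33 = 4186/365, sense flips to +
mesh 5 [88T→75T]: |ω|/ω_in = (4186/365)×88/75 = 368368/27375, sense flips to −
mesh 6 [59T→59T]: |ω|/ω_in = (368368/27375)×59/59 = 368368/27375, sense flips to +
signed output speed (× input speed) = 368368/27375

368368/27375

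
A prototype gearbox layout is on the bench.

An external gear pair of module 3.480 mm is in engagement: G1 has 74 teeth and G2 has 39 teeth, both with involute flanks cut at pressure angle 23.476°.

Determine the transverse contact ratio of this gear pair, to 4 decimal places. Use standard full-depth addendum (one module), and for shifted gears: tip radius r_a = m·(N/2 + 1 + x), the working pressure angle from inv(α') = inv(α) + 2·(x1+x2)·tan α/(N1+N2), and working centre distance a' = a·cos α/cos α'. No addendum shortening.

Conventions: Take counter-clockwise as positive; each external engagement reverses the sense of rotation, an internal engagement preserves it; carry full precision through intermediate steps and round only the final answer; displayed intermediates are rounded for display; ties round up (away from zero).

1.5981

recognized (one external pair, fixed centres): single-mesh tooth geometry, m = 3.480, N1 = 74, N2 = 39
base radii: r_b1 = 118.102151, r_b2 = 62.243026
tip radii: r_a1 = 132.240000, r_a2 = 71.340000
no profile shift: α' = α, a' = a
action lengths: √(r_a1²−r_b1²) = 59.492012, √(r_a2²−r_b2²) = 34.859738
base pitch p_b = π·m·cos α = 10.027807
CR = (59.492012 + 34.859738 − 196.620000·sin 23.47600°)/10.027807 = 1.598081
contact ratio ≈ 1.5981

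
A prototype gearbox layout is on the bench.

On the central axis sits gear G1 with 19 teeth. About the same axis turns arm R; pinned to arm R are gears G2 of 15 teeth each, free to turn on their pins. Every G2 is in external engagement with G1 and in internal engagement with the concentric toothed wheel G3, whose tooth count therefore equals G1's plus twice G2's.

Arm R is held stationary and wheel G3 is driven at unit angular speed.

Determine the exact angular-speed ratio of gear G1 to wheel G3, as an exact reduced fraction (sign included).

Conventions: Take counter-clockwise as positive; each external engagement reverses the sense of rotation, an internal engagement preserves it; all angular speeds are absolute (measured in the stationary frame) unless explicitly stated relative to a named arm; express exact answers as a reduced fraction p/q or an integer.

planetary set (19T centre, 15T on arm, 49T internal) — Willis relation
ring teeth: 19 + 2·15 = 49
19(ω_sun−ω_arm) = −49(ω_ring−ω_arm),  ω_arm = 0, ω_ring = 1
ω_sun = 0 − (49/19)(1−0) = -49/19
ω_out/ω_in = -49/19

-49/19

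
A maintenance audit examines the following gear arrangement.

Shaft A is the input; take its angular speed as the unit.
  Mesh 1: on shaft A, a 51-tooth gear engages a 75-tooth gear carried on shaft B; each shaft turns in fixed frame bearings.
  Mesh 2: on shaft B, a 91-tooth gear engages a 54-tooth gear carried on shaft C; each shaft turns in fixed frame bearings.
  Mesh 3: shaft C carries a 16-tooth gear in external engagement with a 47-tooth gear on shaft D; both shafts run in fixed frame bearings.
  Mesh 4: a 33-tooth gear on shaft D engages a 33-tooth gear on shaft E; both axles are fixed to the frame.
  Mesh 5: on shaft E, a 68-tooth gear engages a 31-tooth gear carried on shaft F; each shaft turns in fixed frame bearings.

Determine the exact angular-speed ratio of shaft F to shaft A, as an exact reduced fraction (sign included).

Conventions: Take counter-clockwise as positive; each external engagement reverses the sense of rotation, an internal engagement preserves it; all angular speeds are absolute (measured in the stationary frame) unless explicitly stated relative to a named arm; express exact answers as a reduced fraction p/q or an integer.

-841568/983475

class = fixed-axis compound train [5 meshes; 5 ratios multiply, 5 sense flips]
mesh 1 [51T→75T]: running ratio 17/25, sense −
mesh 2 [91T→54T]: running ratio 1547/1350, sense +
mesh 3 [16T→47T]: running ratio 12376/31725, sense −
mesh 4 [33T→33T]: running ratio 12376/31725, sense +
mesh 5 [68T→31T]: running ratio 841568/983475, sense −
ω_out/ω_in = -841568/983475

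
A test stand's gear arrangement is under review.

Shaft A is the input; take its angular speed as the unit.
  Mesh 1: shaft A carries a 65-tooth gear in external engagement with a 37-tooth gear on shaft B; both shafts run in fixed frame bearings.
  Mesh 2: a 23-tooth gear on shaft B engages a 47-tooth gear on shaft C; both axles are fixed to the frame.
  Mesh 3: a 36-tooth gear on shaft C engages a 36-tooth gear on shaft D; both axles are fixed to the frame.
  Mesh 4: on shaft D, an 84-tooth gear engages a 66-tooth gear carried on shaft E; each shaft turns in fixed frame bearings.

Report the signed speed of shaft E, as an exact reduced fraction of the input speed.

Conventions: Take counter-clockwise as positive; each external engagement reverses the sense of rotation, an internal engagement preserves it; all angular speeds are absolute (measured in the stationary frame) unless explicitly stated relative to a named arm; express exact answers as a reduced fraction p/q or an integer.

20930/19129

4-mesh fixed-axis compound train (all bearings frame-fixed)
mesh 1 [65T→37T]: |ω|/ω_in = 1×65/37 = 65/37, sense flips to −
mesh 2 [23T→47T]: |ω|/ω_in = (65/37)×23/47 = 1495/1739, sense flips to +
mesh 3 [36T→36T]: |ω|/ω_in = (1495/1739)×36/36 = 1495/1739, sense flips to −
mesh 4 [84T→66T]: |ω|/ω_in = (1495/1739)×84/66 = 20930/19129, sense flips to +
signed output speed (× input speed) = 20930/19129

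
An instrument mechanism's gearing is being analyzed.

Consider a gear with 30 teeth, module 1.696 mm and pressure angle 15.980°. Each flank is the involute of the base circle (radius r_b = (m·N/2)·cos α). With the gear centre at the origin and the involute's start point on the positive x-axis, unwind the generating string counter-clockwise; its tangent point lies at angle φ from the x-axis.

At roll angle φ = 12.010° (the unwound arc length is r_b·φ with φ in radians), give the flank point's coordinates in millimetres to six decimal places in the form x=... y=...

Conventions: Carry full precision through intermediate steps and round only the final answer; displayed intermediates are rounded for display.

x=24.988351 y=0.074754

topology: single-mesh involute geometry — m = 1.696, N = 30
pitch radius r_p = m·N/2 = 1.696·30/2 = 25.440000
base radius r_b = r_p·cos α = 25.440000·cos 15.980° = 24.456944
roll angle φ = 12.010° = 0.20961404 rad
x = r_b·(cos φ + φ·sin φ) = 24.988351
y = r_b·(sin φ − φ·cos φ) = 0.074754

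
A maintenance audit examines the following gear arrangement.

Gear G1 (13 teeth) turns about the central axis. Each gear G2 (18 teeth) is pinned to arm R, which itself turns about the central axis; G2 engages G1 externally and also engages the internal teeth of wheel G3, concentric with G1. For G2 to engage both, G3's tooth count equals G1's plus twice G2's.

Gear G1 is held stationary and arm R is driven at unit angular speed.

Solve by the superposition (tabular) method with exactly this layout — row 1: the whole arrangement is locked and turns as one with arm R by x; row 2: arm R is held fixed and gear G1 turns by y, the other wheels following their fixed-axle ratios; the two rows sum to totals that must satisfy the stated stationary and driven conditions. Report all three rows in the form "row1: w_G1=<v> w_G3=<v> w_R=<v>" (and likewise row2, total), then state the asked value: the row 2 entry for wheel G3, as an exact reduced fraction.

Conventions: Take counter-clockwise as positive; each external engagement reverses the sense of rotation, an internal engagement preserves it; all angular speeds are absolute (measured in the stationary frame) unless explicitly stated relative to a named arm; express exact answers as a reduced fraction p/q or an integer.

row1: w_G1=1 w_G3=1 w_R=1
row2: w_G1=-1 w_G3=13/49 w_R=0
total: w_G1=0 w_G3=62/49 w_R=1
asked value: 13/49

topology: planetary set — G1 13T / G2 18T / G3 49T, arm = carrier (Willis)
superposition row 1 [locked train]: every member turns x
row 2: sun turns y, ring = −(13/49)·y, arm 0
boundary: total ω_sun = x + y = 0 and total ω_arm = x = 1  ⇒  y = -1, x = 1
row 2 ring = −(13/49)·(-1) = 13/49
totals (row 1 + row 2): sun 1 + (-1) = 0, ring 1 + 13/49 = 62/49, arm 1 + 0 = 1
asked cell (row2, ring) = 13/49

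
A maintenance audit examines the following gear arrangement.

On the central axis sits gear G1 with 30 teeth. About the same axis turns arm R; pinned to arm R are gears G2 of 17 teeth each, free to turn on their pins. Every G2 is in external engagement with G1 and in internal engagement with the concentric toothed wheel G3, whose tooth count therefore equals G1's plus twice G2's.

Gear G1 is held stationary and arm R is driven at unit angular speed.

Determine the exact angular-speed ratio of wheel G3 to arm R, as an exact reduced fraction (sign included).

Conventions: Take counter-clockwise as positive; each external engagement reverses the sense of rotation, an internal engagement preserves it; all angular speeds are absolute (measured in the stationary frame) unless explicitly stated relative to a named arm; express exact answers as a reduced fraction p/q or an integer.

planetary set (30T centre, 17T on arm, 64T internal) — Willis relation
ring teeth: 30 + 2·17 = 64
30(ω_sun−ω_arm) = −64(ω_ring−ω_arm),  ω_sun = 0, ω_arm = 1
ω_ring = 1 − (30/64)(0−1) = 47/32
ω_out/ω_in = 47/32

47/32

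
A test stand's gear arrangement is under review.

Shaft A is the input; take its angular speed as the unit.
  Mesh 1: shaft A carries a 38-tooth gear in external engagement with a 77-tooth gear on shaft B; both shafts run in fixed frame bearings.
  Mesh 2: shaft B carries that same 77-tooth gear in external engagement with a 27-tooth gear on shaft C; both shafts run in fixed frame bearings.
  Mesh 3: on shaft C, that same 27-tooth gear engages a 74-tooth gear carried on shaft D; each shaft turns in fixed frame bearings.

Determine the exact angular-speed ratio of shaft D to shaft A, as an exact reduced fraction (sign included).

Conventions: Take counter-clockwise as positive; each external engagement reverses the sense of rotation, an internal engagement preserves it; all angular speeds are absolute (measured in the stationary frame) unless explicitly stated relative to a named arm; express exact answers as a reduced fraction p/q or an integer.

class = fixed-axis compound train [3 meshes; 3 ratios multiply, 3 sense flips]
mesh 1 [38T→77T]: running ratio 38/77, sense −
mesh 2 [77T→27T]: running ratio 38/27, sense +
mesh 3 [27T→74T]: running ratio 19/37, sense −
ω_out/ω_in = -19/37

-19/37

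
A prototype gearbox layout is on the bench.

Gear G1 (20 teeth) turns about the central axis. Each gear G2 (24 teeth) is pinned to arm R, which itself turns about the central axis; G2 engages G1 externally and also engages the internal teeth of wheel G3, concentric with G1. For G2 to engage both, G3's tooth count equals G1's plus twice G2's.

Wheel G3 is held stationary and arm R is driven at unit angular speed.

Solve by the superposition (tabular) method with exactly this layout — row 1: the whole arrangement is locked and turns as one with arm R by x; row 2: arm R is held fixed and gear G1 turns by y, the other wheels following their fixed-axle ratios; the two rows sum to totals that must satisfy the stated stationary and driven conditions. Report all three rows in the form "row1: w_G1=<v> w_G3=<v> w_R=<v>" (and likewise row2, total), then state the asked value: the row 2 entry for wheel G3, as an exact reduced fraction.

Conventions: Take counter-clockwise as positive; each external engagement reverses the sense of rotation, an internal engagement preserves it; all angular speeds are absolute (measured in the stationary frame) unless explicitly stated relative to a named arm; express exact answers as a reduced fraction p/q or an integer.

row1: w_G1=1 w_G3=1 w_R=1
row2: w_G1=17/5 w_G3=-1 w_R=0
total: w_G1=22/5 w_G3=0 w_R=1
asked value: -1

class = planetary set [G3 = 20+2·24 = 68; Willis about the carrier]
superposition row 1 [locked train]: every member turns x
row 2: sun turns y, ring = −(20/68)·y, arm 0
boundary: total ω_ring = x − (20/68)·y = 0 and total ω_arm = x = 1  ⇒  y = 17/5, x = 1
row 2 ring = −(20/68)·17/5 = -1
totals (row 1 + row 2): sun 1 + 17/5 = 22/5, ring 1 + (-1) = 0, arm 1 + 0 = 1
asked cell (row2, ring) = -1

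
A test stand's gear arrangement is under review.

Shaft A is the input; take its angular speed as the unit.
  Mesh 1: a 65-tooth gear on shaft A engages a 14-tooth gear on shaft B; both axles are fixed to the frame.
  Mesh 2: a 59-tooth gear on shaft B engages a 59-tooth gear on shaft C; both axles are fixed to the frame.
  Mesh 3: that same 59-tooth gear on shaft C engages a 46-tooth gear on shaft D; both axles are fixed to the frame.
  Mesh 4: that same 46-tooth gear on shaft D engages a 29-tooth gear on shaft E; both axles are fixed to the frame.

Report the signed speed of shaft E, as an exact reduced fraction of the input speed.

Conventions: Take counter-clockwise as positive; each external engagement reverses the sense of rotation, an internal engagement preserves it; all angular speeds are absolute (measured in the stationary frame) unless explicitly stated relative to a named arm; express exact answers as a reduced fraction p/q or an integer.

3835/406

4-mesh fixed-axis compound train (all bearings frame-fixed)
mesh 1 [65T→14T]: |ω|/ω_in = 1×65/14 = 65/14, sense flips to −
mesh 2 [59T→59T]: |ω|/ω_in = (65/14)×59/59 = 65/14, sense flips to +
mesh 3 [59T→46T]: |ω|/ω_in = (65/14)×59/46 = 3835/644, sense flips to −
mesh 4 [46T→29T]: |ω|/ω_in = (3835/644)×46/29 = 3835/406, sense flips to +
signed output speed (× input speed) = 3835/406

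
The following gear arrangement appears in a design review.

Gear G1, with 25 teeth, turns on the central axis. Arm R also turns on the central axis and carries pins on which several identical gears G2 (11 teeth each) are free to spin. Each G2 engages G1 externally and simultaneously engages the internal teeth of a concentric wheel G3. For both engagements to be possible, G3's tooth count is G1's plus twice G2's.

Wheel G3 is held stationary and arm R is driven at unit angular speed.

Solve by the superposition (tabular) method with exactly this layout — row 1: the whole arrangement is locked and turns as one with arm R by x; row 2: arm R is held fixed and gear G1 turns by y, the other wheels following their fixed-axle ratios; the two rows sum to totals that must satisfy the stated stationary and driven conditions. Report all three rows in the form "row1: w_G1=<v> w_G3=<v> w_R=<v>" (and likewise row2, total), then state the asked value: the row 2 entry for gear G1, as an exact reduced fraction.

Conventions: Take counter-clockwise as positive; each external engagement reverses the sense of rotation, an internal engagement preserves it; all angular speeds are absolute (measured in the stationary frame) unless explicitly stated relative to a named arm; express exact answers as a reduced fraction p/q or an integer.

topology: planetary set — G1 25T / G2 11T / G3 47T, arm = carrier (Willis)
row 1 — lock + rotate with arm: ω_sun = ω_ring = ω_arm = x
superposition row 2 [arm held]: sun y, ring −(25/47)·y, arm 0
boundary: total ω_ring = x − (25/47)·y = 0 and total ω_arm = x = 1  ⇒  y = 47/25, x = 1
row 2 ring = −(25/47)·47/25 = -1
totals (row 1 + row 2): sun 1 + 47/25 = 72/25, ring 1 + (-1) = 0, arm 1 + 0 = 1
asked cell (row2, sun) = 47/25

row1: w_G1=1 w_G3=1 w_R=1
row2: w_G1=47/25 w_G3=-1 w_R=0
total: w_G1=72/25 w_G3=0 w_R=1
asked value: 47/25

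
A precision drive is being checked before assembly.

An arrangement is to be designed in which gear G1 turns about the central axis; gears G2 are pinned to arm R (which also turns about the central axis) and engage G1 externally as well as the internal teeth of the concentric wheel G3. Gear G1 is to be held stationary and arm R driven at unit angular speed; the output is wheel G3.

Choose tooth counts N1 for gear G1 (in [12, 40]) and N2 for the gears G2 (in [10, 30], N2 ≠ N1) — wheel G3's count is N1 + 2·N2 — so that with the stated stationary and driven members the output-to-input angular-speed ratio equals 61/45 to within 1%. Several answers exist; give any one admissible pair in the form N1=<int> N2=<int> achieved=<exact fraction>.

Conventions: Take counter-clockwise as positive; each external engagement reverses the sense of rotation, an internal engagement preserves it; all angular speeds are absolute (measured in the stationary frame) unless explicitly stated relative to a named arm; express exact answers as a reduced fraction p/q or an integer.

N1=32 N2=29 achieved=61/45

class = planetary set [ratio 61/45 wanted; Willis about the carrier]
Willis with ω_sun = 0: ω_ring/ω_arm = (N1+N3)/N3; set equal to 61/45  ⇒  N3/N1 = 1/(61/45 − 1) = 45/16
N3 = N1 + 2·N2  ⇒  N2/N1 = (N3/N1 − 1)/2 = (45/16 − 1)/2 = 29/32
smallest multiple with N1 ≥ 12 and N2 ≥ 10: k = 1  ⇒  N1 = 1·32 = 32, N2 = 1·29 = 29 (N1 ≤ 40, N2 ≤ 30, N2 ≠ N1 ✓), N3 = 32 + 2·29 = 90
check: (N1+N3)/N3 with N1 = 32, N3 = 90 gives 61/45; |achieved − target| = 0 ≤ 61/4500 ✓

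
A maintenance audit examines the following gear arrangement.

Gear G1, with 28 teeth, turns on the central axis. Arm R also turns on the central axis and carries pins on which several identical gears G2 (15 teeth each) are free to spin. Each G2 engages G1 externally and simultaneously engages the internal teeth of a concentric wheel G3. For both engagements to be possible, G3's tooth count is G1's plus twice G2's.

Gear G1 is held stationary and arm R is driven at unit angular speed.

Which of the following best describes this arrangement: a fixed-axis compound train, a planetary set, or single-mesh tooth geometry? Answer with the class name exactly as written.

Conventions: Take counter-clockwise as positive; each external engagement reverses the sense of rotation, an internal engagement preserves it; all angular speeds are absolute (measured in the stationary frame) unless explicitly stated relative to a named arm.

planetary set

class = planetary set [G3 = 28+2·15 = 58; Willis about the carrier]
classification: planetary set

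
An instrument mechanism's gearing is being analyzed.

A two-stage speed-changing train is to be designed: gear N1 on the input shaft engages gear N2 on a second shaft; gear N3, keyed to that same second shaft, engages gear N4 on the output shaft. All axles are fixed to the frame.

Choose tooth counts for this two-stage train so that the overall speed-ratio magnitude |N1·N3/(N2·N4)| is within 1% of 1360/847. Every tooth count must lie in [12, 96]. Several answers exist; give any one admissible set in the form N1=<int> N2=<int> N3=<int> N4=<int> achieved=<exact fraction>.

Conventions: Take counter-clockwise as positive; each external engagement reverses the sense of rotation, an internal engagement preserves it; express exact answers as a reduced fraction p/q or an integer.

2-stage fixed-axis compound train for ratio 1360/847
target = 1360/847 in lowest terms: an exact hit needs N1·N3 = k·1360 and N2·N4 = k·847 for one integer k, every count in [12, 96]; additionally prefer no 1:1 stage (N1 ≠ N2, N3 ≠ N4)
k = 1: no 1:1-free in-range split of k·1360 and k·847 into factor pairs; take k = 2
k = 2: N1·N3 = 2720 = 32·85, N2·N4 = 1694 = 22·77
achieved = 32·85/(22·77) = 1360/847; |achieved − target| = 0 ≤ 68/4235 ✓

N1=32 N2=22 N3=85 N4=77 achieved=1360/847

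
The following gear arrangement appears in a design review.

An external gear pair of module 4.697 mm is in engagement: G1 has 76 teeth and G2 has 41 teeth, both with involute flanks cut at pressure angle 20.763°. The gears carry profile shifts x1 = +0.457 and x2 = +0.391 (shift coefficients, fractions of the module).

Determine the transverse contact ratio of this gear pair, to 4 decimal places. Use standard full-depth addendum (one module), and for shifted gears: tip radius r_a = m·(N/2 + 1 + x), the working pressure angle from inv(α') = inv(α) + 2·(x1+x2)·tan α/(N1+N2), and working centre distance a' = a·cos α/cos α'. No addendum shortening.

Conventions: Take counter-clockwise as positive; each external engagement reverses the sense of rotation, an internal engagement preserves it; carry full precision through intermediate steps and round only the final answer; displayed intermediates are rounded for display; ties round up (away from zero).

single-mesh involute tooth geometry (76T engaging 41T at module 4.697)
base radii: r_b1 = 166.894191, r_b2 = 90.035024
tip radii: r_a1 = 185.329529, r_a2 = 102.822027
inv(α') = inv(20.763°) + 2·(+0.457+0.391)·tan α/(76+41) = 0.02223858  ⇒  α' = 22.73898°
a' = a·cos α / cos α' = 274.7745·cos 20.763°/cos 22.73898° = 278.581891
action lengths: √(r_a1²−r_b1²) = 80.581408, √(r_a2²−r_b2²) = 49.659477
base pitch p_b = π·m·cos α = 13.797725
CR = (80.581408 + 49.659477 − 278.581891·sin 22.73898°)/13.797725 = 1.635027
contact ratio ≈ 1.6350

1.6350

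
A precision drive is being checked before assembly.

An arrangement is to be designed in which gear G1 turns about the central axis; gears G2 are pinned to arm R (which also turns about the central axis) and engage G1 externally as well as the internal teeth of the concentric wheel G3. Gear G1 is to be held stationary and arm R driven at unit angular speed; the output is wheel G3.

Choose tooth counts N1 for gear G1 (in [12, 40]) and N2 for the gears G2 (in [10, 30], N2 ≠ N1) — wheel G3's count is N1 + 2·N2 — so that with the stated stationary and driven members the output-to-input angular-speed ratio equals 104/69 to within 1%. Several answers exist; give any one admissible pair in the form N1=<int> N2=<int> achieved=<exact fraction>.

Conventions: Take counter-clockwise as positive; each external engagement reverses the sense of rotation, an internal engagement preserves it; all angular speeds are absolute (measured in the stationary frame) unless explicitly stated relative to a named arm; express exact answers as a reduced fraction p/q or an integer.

N1=35 N2=17 achieved=104/69

class = planetary set [ratio 104/69 wanted; Willis about the carrier]
Willis with ω_sun = 0: ω_ring/ω_arm = (N1+N3)/N3; set equal to 104/69  ⇒  N3/N1 = 1/(104/69 − 1) = 69/35
N3 = N1 + 2·N2  ⇒  N2/N1 = (N3/N1 − 1)/2 = (69/35 − 1)/2 = 17/35
smallest multiple with N1 ≥ 12 and N2 ≥ 10: k = 1  ⇒  N1 = 1·35 = 35, N2 = 1·17 = 17 (N1 ≤ 40, N2 ≤ 30, N2 ≠ N1 ✓), N3 = 35 + 2·17 = 69
check: (N1+N3)/N3 with N1 = 35, N3 = 69 gives 104/69; |achieved − target| = 0 ≤ 26/1725 ✓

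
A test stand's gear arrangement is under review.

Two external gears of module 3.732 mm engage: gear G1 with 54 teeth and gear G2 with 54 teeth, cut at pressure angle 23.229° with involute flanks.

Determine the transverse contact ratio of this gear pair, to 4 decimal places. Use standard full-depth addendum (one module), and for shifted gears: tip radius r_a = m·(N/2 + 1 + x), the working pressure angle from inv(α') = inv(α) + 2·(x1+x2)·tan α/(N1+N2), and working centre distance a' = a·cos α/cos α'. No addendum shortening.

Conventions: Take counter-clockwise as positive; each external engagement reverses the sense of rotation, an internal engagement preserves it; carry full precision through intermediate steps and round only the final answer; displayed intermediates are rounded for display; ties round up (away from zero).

recognized (one external pair, fixed centres): single-mesh tooth geometry, m = 3.732, N1 = 54, N2 = 54
base radii: r_b1 = 92.595650, r_b2 = 92.595650
tip radii: r_a1 = 104.496000, r_a2 = 104.496000
no profile shift: α' = α, a' = a
action lengths: √(r_a1²−r_b1²) = 48.429946, √(r_a2²−r_b2²) = 48.429946
base pitch p_b = π·m·cos α = 10.773993
CR = (48.429946 + 48.429946 − 201.528000·sin 23.22900°)/10.773993 = 1.612756
contact ratio ≈ 1.6128

1.6128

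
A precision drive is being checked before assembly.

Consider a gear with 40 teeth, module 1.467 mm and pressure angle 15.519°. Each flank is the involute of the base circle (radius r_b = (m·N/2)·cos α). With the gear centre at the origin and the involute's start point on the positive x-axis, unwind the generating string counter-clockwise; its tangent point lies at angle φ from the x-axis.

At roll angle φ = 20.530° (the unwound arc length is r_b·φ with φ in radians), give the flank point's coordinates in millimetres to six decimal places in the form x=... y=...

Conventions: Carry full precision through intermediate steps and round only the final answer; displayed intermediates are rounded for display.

x=30.027298 y=0.427979

topology: single-mesh involute geometry — m = 1.467, N = 40
pitch radius r_p = m·N/2 = 1.467·40/2 = 29.340000
base radius r_b = r_p·cos α = 29.340000·cos 15.519° = 28.270316
roll angle φ = 20.530° = 0.35831610 rad
x = r_b·(cos φ + φ·sin φ) = 30.027298
y = r_b·(sin φ − φ·cos φ) = 0.427979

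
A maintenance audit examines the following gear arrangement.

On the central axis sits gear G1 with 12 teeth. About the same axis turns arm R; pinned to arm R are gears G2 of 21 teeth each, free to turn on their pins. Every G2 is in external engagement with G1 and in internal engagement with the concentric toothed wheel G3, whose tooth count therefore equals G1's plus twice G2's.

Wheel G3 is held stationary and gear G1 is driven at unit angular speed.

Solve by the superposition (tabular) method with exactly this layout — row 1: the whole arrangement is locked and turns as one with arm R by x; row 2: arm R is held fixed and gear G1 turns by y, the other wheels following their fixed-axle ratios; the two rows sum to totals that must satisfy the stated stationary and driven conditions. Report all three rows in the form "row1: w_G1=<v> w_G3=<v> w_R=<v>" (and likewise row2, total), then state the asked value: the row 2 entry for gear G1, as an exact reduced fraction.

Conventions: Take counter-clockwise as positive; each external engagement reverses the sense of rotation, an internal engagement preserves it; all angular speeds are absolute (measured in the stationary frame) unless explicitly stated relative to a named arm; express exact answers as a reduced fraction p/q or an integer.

topology: planetary set — G1 12T / G2 21T / G3 54T, arm = carrier (Willis)
superposition row 1 [locked train]: every member turns x
superposition row 2 [arm held]: sun y, ring −(12/54)·y, arm 0
boundary: total ω_ring = x − (12/54)·y = 0 and total ω_sun = x + y = 1  ⇒  y = 9/11, x = 2/11
row 2 ring = −(12/54)·9/11 = -2/11
totals (row 1 + row 2): sun 2/11 + 9/11 = 1, ring 2/11 + (-2/11) = 0, arm 2/11 + 0 = 2/11
asked cell (row2, sun) = 9/11

row1: w_G1=2/11 w_G3=2/11 w_R=2/11
row2: w_G1=9/11 w_G3=-2/11 w_R=0
total: w_G1=1 w_G3=0 w_R=2/11
asked value: 9/11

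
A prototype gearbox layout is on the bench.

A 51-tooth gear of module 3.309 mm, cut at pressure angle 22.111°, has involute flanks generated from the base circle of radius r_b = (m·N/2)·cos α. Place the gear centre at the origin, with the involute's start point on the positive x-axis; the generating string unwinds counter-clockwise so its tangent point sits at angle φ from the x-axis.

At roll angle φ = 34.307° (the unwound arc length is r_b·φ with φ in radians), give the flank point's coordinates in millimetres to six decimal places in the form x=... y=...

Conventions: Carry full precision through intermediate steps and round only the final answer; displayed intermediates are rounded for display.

recognized (one wheel, involute flank): single-mesh tooth geometry, m = 3.309, N = 51
pitch radius r_p = m·N/2 = 3.309·51/2 = 84.379500
base radius r_b = r_p·cos α = 84.379500·cos 22.111° = 78.173926
roll angle φ = 34.307° = 0.59877011 rad
x = r_b·(cos φ + φ·sin φ) = 90.956335
y = r_b·(sin φ − φ·cos φ) = 5.395974

x=90.956335 y=5.395974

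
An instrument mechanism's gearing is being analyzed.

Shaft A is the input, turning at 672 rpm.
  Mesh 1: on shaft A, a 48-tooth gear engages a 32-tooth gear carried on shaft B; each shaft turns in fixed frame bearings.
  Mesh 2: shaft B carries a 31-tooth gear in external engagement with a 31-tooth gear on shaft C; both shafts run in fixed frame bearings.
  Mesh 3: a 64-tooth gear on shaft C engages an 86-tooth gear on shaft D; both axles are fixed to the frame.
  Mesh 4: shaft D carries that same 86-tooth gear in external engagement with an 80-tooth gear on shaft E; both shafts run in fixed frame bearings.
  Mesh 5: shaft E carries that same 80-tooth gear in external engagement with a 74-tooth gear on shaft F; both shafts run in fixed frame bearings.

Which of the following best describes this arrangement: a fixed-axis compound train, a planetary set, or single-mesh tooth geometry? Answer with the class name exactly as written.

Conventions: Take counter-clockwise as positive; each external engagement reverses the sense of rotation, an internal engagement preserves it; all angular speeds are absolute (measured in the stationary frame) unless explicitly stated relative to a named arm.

5-mesh fixed-axis compound train (all bearings frame-fixed)
classification: fixed-axis compound train

fixed-axis compound train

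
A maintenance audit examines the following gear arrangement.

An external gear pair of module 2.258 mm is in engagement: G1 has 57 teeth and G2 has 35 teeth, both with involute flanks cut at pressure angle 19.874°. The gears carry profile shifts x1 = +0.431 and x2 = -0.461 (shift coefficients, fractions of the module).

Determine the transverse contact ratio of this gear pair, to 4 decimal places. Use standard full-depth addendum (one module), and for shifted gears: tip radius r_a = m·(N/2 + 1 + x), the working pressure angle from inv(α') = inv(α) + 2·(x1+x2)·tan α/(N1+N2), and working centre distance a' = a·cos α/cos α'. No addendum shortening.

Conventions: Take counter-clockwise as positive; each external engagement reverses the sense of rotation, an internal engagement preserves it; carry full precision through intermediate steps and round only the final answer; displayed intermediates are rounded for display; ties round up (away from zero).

1.7461

topology: single-mesh involute geometry — m = 2.258, 57T/35T pair
base radii: r_b1 = 60.520296, r_b2 = 37.161585
tip radii: r_a1 = 67.584198, r_a2 = 40.732062
inv(α') = inv(19.874°) + 2·(+0.431-0.461)·tan α/(57+35) = 0.01437930  ⇒  α' = 19.77004°
a' = a·cos α / cos α' = 103.8680·cos 19.874°/cos 19.77004° = 103.800090
action lengths: √(r_a1²−r_b1²) = 30.081849, √(r_a2²−r_b2²) = 16.676855
base pitch p_b = π·m·cos α = 6.671232
CR = (30.081849 + 16.676855 − 103.800090·sin 19.77004°)/6.671232 = 1.746117
contact ratio ≈ 1.7461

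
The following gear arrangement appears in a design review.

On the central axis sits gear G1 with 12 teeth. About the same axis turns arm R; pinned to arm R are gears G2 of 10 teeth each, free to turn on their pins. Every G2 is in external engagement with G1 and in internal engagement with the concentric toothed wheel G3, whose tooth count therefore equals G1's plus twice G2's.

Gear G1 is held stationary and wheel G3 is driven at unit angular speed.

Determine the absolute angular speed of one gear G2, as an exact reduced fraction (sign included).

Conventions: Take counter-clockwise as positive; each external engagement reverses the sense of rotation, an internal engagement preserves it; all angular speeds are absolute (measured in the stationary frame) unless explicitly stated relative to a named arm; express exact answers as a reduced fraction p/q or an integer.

topology: planetary set — G1 12T / G2 10T / G3 32T, arm = carrier (Willis)
ring teeth: 12 + 2·10 = 32
12(ω_sun−ω_arm) = −32(ω_ring−ω_arm),  ω_sun = 0, ω_ring = 1
12(0−ω_arm) = −32(1−ω_arm)  ⇒  44·ω_arm = 32  ⇒  ω_arm = 8/11
sun–planet mesh: 12·(0−8/11) = −10·(ω_p−ω_arm)  ⇒  ω_p−ω_arm = 48/55
ω_p = 8/11 + 48/55 = 8/5
exact speed ratio = 8/5

8/5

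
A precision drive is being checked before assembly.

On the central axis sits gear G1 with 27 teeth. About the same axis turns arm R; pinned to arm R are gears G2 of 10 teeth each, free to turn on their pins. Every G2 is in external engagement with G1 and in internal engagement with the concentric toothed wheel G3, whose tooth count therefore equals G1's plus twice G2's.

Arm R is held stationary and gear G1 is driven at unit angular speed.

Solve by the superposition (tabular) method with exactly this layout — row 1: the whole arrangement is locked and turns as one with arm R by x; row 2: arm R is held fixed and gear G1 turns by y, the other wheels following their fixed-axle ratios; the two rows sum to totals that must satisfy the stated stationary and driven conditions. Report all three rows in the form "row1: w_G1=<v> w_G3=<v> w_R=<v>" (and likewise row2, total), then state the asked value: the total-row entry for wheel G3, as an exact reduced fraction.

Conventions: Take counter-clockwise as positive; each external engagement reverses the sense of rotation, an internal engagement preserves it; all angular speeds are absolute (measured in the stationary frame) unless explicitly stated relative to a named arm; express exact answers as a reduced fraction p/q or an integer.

row1: w_G1=0 w_G3=0 w_R=0
row2: w_G1=1 w_G3=-27/47 w_R=0
total: w_G1=1 w_G3=-27/47 w_R=0
asked value: -27/47

recognized (axles ride arm R): planetary set, 27/10/47 teeth
row 1 (train locked, turned with arm): all members turn x
row 2 (arm held, sun turns y): ω_ring = −(27/47)·y, ω_arm = 0
boundary: total ω_arm = x = 0 and total ω_sun = x + y = 1  ⇒  y = 1, x = 0
row 2 ring = −(27/47)·1 = -27/47
totals (row 1 + row 2): sun 0 + 1 = 1, ring 0 + (-27/47) = -27/47, arm 0 + 0 = 0
asked cell (total, ring) = -27/47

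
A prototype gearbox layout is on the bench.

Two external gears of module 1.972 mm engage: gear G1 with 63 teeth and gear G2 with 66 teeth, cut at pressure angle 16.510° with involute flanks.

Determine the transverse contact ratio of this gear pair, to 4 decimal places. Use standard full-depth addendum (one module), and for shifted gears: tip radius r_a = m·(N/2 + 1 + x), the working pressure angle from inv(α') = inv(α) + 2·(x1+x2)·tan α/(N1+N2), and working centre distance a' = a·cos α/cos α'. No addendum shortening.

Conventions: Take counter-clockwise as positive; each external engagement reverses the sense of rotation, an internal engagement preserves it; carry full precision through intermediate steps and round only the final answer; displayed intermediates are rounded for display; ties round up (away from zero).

single-mesh involute tooth geometry (63T engaging 66T at module 1.972)
base radii: r_b1 = 59.556884, r_b2 = 62.392926
tip radii: r_a1 = 64.090000, r_a2 = 67.048000
no profile shift: α' = α, a' = a
action lengths: √(r_a1²−r_b1²) = 23.675000, √(r_a2²−r_b2²) = 24.547038
base pitch p_b = π·m·cos α = 5.939793
CR = (23.675000 + 24.547038 − 127.194000·sin 16.51000°)/5.939793 = 2.033018
contact ratio ≈ 2.0330

2.0330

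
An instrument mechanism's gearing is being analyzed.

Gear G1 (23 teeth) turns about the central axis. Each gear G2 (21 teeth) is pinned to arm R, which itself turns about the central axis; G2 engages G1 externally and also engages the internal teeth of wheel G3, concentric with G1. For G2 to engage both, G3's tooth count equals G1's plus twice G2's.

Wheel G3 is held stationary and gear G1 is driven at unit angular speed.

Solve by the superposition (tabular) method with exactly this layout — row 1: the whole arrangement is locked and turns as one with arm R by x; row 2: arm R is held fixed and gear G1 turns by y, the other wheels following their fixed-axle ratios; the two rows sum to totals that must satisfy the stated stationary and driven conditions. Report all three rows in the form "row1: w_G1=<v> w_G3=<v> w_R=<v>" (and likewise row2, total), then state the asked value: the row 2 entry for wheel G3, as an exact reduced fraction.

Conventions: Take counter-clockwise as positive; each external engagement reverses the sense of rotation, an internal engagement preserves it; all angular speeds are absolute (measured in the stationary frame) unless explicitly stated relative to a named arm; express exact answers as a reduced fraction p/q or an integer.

class = planetary set [G3 = 23+2·21 = 65; Willis about the carrier]
row 1: whole set turns with the arm by x
row 2: sun turns y, ring = −(23/65)·y, arm 0
boundary: total ω_ring = x − (23/65)·y = 0 and total ω_sun = x + y = 1  ⇒  y = 65/88, x = 23/88
row 2 ring = −(23/65)·65/88 = -23/88
totals (row 1 + row 2): sun 23/88 + 65/88 = 1, ring 23/88 + (-23/88) = 0, arm 23/88 + 0 = 23/88
asked cell (row2, ring) = -23/88

row1: w_G1=23/88 w_G3=23/88 w_R=23/88
row2: w_G1=65/88 w_G3=-23/88 w_R=0
total: w_G1=1 w_G3=0 w_R=23/88
asked value: -23/88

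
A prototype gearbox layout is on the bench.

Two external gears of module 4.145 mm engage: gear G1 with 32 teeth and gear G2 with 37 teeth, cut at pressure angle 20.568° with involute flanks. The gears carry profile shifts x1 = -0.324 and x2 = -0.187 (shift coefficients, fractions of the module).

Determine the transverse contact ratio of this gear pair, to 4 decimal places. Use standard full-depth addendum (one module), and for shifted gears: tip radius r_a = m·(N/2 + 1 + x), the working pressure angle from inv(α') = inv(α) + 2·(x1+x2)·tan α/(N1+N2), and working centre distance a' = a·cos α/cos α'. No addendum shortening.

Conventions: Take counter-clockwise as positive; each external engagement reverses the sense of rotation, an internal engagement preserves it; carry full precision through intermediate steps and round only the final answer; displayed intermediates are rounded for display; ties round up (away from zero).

recognized (one external pair, fixed centres): single-mesh tooth geometry, m = 4.145, N1 = 32, N2 = 37
base radii: r_b1 = 62.092491, r_b2 = 71.794443
tip radii: r_a1 = 69.122020, r_a2 = 80.052385
inv(α') = inv(20.568°) + 2·(-0.324-0.187)·tan α/(32+37) = 0.01070082  ⇒  α' = 17.96758°
a' = a·cos α / cos α' = 143.0025·cos 20.568°/cos 17.96758° = 140.751202
action lengths: √(r_a1²−r_b1²) = 30.370647, √(r_a2²−r_b2²) = 35.411048
base pitch p_b = π·m·cos α = 12.191832
CR = (30.370647 + 35.411048 − 140.751202·sin 17.96758°)/12.191832 = 1.834255
contact ratio ≈ 1.8343

1.8343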